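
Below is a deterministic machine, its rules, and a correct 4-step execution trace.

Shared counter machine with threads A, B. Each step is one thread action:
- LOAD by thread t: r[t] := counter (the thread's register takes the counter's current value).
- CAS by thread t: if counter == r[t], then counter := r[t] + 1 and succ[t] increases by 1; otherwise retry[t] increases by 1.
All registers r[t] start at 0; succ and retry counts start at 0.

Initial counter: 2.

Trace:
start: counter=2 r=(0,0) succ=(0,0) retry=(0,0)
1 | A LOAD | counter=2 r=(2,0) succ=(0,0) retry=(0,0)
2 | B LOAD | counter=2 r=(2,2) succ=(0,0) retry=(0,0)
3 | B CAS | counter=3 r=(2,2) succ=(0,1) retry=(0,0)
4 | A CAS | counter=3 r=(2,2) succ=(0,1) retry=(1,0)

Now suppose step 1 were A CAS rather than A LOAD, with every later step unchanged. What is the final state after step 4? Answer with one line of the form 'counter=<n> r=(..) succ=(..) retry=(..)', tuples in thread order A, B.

(re-executing from step 1 with the substitution; state before step 1: counter=2 r=(0,0) succ=(0,0) retry=(0,0))
1 | A CAS | counter=2 r=(0,0) succ=(0,0) retry=(1,0)
2 | B LOAD | counter=2 r=(0,2) succ=(0,0) retry=(1,0)
3 | B CAS | counter=3 r=(0,2) succ=(0,1) retry=(1,0)
4 | A CAS | counter=3 r=(0,2) succ=(0,1) retry=(2,0)

counter=3 r=(0,2) succ=(0,1) retry=(2,0)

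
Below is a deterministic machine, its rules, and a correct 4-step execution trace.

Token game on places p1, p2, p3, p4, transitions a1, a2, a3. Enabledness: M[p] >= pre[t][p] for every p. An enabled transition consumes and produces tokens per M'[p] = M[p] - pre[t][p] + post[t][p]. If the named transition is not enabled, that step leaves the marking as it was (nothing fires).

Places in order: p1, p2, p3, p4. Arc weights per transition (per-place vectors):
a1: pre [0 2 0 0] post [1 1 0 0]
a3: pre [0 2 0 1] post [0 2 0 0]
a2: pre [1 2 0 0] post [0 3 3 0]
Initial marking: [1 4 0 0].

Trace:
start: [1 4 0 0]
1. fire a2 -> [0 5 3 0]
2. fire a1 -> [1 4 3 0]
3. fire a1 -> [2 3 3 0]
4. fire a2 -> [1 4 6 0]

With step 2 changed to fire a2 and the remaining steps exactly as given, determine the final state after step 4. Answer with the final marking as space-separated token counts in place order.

0 5 6 0

(re-executing from step 2 with the substitution; state before step 2: [0 5 3 0])
2. fire a2 -> [0 5 3 0]
3. fire a1 -> [1 4 3 0]
4. fire a2 -> [0 5 6 0]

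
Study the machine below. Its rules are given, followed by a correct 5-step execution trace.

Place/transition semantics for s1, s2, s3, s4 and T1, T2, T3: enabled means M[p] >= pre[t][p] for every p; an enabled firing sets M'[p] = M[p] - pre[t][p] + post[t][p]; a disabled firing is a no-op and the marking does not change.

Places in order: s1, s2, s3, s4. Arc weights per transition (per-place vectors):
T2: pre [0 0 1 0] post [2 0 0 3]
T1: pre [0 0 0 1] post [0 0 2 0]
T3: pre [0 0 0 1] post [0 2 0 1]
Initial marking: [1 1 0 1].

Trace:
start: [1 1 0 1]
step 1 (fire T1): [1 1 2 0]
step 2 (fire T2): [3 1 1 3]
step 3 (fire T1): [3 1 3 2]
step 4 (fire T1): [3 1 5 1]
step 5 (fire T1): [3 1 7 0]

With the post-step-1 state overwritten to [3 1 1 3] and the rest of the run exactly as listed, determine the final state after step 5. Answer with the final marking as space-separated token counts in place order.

state after step 1 := [3 1 1 3]
step 2 (fire T2): [5 1 0 6]
step 3 (fire T1): [5 1 2 5]
step 4 (fire T1): [5 1 4 4]
step 5 (fire T1): [5 1 6 3]

5 1 6 3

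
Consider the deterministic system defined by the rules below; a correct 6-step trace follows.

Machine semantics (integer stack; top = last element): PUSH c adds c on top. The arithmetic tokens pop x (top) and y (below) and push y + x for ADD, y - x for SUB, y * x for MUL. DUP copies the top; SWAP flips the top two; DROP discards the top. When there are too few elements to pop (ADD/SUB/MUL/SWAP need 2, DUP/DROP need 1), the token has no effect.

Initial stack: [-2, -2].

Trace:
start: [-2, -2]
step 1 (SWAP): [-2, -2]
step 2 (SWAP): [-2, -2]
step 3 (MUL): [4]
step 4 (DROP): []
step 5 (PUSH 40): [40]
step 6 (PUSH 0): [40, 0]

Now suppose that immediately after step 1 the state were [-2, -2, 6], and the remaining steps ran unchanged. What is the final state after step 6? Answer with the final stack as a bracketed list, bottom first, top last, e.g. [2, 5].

state after step 1 := [-2, -2, 6]
step 2 (SWAP): [-2, 6, -2]
step 3 (MUL): [-2, -12]
step 4 (DROP): [-2]
step 5 (PUSH 40): [-2, 40]
step 6 (PUSH 0): [-2, 40, 0]

[-2, 40, 0]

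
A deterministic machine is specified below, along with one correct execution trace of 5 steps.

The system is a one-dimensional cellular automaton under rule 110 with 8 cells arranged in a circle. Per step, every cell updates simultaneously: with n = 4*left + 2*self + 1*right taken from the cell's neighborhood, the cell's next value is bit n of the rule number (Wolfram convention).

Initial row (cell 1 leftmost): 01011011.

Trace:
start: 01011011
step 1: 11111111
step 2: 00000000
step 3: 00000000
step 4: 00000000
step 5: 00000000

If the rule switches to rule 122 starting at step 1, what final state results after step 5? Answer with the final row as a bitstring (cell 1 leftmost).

00001110

(re-executing steps 1..5 under rule 122; state before step 1: 01011011)
step 1: 10111111
step 2: 11100000
step 3: 10110001
step 4: 11111011
step 5: 00001110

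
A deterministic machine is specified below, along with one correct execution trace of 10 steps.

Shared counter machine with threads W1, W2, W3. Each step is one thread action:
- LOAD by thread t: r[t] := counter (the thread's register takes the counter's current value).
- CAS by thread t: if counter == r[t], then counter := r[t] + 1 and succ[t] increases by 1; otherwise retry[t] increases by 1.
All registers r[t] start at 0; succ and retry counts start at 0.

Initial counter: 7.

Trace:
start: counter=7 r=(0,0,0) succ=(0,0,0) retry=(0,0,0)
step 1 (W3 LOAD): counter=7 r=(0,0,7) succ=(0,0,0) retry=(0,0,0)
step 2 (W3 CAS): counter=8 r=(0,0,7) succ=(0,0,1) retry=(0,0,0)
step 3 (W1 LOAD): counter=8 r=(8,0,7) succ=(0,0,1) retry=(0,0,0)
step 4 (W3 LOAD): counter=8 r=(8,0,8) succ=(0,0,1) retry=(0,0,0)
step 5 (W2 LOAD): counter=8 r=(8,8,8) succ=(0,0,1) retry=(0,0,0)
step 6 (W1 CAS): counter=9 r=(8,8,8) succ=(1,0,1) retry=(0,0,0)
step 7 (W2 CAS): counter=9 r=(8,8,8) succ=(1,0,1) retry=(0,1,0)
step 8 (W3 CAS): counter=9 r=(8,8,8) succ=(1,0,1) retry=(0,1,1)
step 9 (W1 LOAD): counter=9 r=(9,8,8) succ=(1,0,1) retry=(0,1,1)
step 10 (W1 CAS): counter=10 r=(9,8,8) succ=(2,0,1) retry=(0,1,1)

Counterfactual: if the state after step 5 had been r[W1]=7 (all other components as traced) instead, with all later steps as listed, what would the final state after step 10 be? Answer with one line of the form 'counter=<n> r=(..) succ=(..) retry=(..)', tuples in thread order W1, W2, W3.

state after step 5 := counter=8 r=(7,8,8) succ=(0,0,1) retry=(0,0,0)
step 6 (W1 CAS): counter=8 r=(7,8,8) succ=(0,0,1) retry=(1,0,0)
step 7 (W2 CAS): counter=9 r=(7,8,8) succ=(0,1,1) retry=(1,0,0)
step 8 (W3 CAS): counter=9 r=(7,8,8) succ=(0,1,1) retry=(1,0,1)
step 9 (W1 LOAD): counter=9 r=(9,8,8) succ=(0,1,1) retry=(1,0,1)
step 10 (W1 CAS): counter=10 r=(9,8,8) succ=(1,1,1) retry=(1,0,1)

counter=10 r=(9,8,8) succ=(1,1,1) retry=(1,0,1)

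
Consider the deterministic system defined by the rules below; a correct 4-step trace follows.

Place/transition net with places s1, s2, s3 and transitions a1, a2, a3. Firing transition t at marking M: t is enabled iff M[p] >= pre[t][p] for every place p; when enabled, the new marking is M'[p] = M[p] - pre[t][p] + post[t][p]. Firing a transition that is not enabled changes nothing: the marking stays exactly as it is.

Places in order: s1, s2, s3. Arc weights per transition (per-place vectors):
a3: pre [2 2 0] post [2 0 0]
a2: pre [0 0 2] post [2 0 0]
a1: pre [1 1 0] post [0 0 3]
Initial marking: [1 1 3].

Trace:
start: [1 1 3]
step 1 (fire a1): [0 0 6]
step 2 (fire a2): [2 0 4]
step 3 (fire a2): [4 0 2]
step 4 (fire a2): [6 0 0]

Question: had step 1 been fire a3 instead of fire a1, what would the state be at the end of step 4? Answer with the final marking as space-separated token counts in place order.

(re-executing from step 1 with the substitution; state before step 1: [1 1 3])
step 1 (fire a3): [1 1 3]
step 2 (fire a2): [3 1 1]
step 3 (fire a2): [3 1 1]
step 4 (fire a2): [3 1 1]

3 1 1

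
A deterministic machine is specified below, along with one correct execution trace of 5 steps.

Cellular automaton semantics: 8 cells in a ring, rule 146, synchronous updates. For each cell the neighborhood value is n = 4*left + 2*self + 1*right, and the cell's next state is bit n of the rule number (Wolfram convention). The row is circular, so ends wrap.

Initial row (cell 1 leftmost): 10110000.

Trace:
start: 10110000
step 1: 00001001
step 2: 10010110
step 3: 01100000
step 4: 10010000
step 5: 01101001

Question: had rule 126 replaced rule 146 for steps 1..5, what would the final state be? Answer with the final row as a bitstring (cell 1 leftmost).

(re-executing steps 1..5 under rule 126; state before step 1: 10110000)
step 1: 11111001
step 2: 00001111
step 3: 10011001
step 4: 11111111
step 5: 00000000

00000000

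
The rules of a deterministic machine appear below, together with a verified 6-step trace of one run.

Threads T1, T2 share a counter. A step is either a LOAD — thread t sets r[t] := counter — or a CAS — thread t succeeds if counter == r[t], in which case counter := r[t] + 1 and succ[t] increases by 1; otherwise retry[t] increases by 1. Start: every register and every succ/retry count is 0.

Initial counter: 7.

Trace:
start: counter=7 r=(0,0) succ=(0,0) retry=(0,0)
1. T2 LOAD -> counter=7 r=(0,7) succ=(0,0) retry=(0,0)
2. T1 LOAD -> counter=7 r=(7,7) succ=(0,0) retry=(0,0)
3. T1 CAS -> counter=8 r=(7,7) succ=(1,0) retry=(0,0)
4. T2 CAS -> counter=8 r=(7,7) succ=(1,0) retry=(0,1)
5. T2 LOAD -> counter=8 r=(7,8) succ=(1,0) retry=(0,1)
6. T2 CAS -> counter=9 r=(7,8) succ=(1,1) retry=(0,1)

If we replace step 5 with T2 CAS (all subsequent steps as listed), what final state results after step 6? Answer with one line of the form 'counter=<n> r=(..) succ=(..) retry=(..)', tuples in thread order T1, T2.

(re-executing from step 5 with the substitution; state before step 5: counter=8 r=(7,7) succ=(1,0) retry=(0,1))
5. T2 CAS -> counter=8 r=(7,7) succ=(1,0) retry=(0,2)
6. T2 CAS -> counter=8 r=(7,7) succ=(1,0) retry=(0,3)

counter=8 r=(7,7) succ=(1,0) retry=(0,3)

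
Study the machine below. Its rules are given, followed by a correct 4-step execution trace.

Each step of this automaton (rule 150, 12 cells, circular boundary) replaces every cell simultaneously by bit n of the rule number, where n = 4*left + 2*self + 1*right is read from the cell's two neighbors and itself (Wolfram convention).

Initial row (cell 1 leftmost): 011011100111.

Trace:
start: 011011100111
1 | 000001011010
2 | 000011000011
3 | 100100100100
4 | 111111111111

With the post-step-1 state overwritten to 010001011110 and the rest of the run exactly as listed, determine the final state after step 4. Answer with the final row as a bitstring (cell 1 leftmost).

state after step 1 := 010001011110
2 | 111011001101
3 | 110000110000
4 | 001001001001

001001001001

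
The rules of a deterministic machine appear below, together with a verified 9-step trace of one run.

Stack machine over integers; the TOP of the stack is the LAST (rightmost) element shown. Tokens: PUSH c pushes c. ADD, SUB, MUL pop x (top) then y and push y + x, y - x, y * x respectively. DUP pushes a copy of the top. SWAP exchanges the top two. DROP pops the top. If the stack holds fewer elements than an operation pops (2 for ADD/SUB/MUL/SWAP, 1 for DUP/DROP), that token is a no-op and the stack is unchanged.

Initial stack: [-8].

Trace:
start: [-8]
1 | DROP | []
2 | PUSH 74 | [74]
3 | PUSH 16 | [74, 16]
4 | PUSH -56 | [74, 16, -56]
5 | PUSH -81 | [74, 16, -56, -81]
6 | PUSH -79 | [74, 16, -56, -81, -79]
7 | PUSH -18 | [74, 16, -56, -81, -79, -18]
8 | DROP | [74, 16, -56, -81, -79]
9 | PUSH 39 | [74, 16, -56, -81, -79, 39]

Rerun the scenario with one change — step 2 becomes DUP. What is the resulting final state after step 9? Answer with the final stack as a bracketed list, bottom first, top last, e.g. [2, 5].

[16, -56, -81, -79, 39]

(re-executing from step 2 with the substitution; state before step 2: [])
2 | DUP | []
3 | PUSH 16 | [16]
4 | PUSH -56 | [16, -56]
5 | PUSH -81 | [16, -56, -81]
6 | PUSH -79 | [16, -56, -81, -79]
7 | PUSH -18 | [16, -56, -81, -79, -18]
8 | DROP | [16, -56, -81, -79]
9 | PUSH 39 | [16, -56, -81, -79, 39]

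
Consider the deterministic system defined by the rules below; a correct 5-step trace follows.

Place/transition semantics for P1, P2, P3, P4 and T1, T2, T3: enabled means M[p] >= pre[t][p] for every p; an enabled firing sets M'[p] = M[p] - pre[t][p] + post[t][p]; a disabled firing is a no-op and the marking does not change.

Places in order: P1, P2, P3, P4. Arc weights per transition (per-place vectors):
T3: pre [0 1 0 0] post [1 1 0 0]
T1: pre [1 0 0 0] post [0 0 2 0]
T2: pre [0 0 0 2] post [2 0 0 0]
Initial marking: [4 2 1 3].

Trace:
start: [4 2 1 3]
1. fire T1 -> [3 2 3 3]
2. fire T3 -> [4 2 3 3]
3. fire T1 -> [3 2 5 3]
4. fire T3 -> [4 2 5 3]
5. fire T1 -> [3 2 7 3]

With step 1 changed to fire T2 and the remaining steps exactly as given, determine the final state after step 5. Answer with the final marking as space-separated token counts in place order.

6 2 5 1

(re-executing from step 1 with the substitution; state before step 1: [4 2 1 3])
1. fire T2 -> [6 2 1 1]
2. fire T3 -> [7 2 1 1]
3. fire T1 -> [6 2 3 1]
4. fire T3 -> [7 2 3 1]
5. fire T1 -> [6 2 5 1]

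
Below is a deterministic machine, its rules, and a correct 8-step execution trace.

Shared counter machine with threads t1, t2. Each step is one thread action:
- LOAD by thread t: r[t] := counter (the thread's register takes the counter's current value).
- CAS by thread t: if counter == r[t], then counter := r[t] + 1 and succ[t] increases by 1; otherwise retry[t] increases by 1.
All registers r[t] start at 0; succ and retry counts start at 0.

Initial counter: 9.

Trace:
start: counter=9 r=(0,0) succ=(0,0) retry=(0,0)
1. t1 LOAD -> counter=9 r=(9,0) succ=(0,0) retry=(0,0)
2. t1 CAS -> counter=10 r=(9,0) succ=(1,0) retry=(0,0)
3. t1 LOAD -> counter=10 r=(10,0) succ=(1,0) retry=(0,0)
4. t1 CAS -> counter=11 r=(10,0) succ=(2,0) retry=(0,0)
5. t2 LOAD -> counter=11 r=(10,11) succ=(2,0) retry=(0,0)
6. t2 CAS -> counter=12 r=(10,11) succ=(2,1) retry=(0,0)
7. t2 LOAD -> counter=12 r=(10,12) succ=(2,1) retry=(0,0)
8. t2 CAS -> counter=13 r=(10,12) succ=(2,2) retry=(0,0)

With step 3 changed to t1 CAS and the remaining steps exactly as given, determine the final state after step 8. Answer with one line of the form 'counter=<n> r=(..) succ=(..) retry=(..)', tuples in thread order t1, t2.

counter=12 r=(9,11) succ=(1,2) retry=(2,0)

(re-executing from step 3 with the substitution; state before step 3: counter=10 r=(9,0) succ=(1,0) retry=(0,0))
3. t1 CAS -> counter=10 r=(9,0) succ=(1,0) retry=(1,0)
4. t1 CAS -> counter=10 r=(9,0) succ=(1,0) retry=(2,0)
5. t2 LOAD -> counter=10 r=(9,10) succ=(1,0) retry=(2,0)
6. t2 CAS -> counter=11 r=(9,10) succ=(1,1) retry=(2,0)
7. t2 LOAD -> counter=11 r=(9,11) succ=(1,1) retry=(2,0)
8. t2 CAS -> counter=12 r=(9,11) succ=(1,2) retry=(2,0)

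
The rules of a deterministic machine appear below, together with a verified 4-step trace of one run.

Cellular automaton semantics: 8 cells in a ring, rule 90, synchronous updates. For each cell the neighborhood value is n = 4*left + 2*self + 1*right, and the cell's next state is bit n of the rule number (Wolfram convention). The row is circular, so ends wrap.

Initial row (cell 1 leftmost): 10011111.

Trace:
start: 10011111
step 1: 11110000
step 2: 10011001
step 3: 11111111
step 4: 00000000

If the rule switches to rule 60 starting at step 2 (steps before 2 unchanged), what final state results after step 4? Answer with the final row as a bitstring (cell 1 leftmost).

10101010

(re-executing steps 2..4 under rule 60; state before step 2: 11110000)
step 2: 10001000
step 3: 11001100
step 4: 10101010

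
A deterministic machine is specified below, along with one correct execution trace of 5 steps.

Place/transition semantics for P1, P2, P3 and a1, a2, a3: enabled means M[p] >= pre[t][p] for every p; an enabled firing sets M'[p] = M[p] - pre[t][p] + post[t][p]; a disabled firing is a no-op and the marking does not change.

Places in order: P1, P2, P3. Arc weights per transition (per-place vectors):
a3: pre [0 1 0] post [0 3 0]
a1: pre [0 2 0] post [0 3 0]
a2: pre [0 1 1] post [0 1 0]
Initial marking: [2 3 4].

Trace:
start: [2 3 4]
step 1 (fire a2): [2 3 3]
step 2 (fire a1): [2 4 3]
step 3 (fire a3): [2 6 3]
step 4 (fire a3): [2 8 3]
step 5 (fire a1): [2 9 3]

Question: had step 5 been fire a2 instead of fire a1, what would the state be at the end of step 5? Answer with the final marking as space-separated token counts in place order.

(re-executing from step 5 with the substitution; state before step 5: [2 8 3])
step 5 (fire a2): [2 8 2]

2 8 2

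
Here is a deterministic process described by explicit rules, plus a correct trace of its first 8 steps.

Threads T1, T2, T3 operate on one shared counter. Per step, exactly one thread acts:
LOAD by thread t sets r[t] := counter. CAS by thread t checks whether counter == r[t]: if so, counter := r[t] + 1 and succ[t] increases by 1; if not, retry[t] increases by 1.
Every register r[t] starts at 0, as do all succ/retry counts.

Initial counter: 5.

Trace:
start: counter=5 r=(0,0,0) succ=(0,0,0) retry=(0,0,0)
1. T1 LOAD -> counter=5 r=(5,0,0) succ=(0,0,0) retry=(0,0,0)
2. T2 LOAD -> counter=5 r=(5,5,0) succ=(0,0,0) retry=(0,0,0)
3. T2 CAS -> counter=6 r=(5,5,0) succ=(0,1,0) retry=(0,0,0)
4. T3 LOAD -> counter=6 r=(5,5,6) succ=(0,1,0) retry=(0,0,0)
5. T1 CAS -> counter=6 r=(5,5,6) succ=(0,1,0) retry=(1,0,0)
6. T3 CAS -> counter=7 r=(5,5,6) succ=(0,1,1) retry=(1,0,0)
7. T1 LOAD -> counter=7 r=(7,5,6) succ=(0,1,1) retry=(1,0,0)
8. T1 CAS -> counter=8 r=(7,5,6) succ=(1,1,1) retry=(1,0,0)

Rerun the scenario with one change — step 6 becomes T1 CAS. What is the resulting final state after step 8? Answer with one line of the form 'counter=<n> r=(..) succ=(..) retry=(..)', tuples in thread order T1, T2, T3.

(re-executing from step 6 with the substitution; state before step 6: counter=6 r=(5,5,6) succ=(0,1,0) retry=(1,0,0))
6. T1 CAS -> counter=6 r=(5,5,6) succ=(0,1,0) retry=(2,0,0)
7. T1 LOAD -> counter=6 r=(6,5,6) succ=(0,1,0) retry=(2,0,0)
8. T1 CAS -> counter=7 r=(6,5,6) succ=(1,1,0) retry=(2,0,0)

counter=7 r=(6,5,6) succ=(1,1,0) retry=(2,0,0)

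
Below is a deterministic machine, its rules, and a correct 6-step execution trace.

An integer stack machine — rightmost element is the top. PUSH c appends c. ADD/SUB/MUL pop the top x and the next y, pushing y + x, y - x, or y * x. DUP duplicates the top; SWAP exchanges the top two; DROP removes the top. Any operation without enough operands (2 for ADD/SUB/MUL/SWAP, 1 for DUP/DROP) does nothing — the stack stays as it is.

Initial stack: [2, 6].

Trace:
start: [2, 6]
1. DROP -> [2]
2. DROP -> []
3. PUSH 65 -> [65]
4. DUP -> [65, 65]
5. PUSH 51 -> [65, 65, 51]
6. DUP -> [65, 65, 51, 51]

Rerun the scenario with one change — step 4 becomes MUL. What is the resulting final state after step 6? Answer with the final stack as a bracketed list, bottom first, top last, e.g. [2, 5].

(re-executing from step 4 with the substitution; state before step 4: [65])
4. MUL -> [65]
5. PUSH 51 -> [65, 51]
6. DUP -> [65, 51, 51]

[65, 51, 51]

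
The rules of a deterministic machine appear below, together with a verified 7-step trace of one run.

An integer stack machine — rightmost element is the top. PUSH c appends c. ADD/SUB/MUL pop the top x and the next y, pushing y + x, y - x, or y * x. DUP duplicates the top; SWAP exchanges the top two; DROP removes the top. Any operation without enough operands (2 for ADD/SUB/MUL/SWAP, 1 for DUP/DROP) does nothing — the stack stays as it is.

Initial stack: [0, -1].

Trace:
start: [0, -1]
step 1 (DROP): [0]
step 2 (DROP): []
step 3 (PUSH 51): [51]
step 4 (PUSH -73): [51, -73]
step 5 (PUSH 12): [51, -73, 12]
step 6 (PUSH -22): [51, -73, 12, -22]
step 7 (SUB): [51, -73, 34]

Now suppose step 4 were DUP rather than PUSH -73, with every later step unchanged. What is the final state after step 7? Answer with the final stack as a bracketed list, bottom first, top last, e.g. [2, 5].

[51, 51, 34]

(re-executing from step 4 with the substitution; state before step 4: [51])
step 4 (DUP): [51, 51]
step 5 (PUSH 12): [51, 51, 12]
step 6 (PUSH -22): [51, 51, 12, -22]
step 7 (SUB): [51, 51, 34]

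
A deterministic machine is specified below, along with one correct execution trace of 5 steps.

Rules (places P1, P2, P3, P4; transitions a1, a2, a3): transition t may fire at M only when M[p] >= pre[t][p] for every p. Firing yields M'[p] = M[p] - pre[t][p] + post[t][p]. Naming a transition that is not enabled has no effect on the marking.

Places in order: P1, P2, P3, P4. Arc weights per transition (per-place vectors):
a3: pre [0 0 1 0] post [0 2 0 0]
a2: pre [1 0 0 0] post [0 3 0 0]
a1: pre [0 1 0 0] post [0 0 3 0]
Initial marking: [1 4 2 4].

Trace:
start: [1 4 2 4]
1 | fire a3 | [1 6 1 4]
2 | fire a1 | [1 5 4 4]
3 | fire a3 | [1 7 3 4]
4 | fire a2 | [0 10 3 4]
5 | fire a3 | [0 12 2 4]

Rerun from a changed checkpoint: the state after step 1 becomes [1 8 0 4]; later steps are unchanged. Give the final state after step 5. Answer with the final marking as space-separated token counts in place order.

state after step 1 := [1 8 0 4]
2 | fire a1 | [1 7 3 4]
3 | fire a3 | [1 9 2 4]
4 | fire a2 | [0 12 2 4]
5 | fire a3 | [0 14 1 4]

0 14 1 4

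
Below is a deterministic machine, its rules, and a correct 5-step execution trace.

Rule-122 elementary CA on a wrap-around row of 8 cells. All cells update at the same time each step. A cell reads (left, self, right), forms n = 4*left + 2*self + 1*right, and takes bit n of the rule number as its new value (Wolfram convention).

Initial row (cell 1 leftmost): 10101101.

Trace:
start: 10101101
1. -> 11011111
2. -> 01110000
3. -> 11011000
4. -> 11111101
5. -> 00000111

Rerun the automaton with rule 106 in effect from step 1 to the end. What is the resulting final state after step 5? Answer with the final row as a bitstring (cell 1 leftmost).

00100011

(re-executing steps 1..5 under rule 106; state before step 1: 10101101)
1. -> 11011111
2. -> 01110000
3. -> 11010000
4. -> 11100001
5. -> 00100011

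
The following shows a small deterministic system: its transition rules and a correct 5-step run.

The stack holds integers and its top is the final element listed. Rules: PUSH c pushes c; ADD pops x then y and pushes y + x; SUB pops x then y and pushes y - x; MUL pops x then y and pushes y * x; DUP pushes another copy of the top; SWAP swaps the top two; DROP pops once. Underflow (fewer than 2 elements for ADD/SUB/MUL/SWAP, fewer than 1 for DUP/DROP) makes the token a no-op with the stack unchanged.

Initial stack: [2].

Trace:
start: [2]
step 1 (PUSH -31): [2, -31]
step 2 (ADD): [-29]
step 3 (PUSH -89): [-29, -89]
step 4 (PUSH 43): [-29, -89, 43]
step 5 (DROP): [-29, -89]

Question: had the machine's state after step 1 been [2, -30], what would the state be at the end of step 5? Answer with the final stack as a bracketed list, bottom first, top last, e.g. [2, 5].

[-28, -89]

state after step 1 := [2, -30]
step 2 (ADD): [-28]
step 3 (PUSH -89): [-28, -89]
step 4 (PUSH 43): [-28, -89, 43]
step 5 (DROP): [-28, -89]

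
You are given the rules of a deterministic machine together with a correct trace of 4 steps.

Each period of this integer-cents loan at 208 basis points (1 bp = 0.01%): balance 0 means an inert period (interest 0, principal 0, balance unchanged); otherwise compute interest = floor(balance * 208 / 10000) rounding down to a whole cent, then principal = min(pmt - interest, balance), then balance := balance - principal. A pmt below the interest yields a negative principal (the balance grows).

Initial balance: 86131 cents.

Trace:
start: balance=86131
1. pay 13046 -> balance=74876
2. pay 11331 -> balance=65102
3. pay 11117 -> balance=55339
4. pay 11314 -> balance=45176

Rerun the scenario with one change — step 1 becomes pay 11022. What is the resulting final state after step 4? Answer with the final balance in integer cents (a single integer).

(re-executing from step 1 with the substitution; state before step 1: balance=86131)
1. pay 11022 -> balance=76900
2. pay 11331 -> balance=67168
3. pay 11117 -> balance=57448
4. pay 11314 -> balance=47328

47328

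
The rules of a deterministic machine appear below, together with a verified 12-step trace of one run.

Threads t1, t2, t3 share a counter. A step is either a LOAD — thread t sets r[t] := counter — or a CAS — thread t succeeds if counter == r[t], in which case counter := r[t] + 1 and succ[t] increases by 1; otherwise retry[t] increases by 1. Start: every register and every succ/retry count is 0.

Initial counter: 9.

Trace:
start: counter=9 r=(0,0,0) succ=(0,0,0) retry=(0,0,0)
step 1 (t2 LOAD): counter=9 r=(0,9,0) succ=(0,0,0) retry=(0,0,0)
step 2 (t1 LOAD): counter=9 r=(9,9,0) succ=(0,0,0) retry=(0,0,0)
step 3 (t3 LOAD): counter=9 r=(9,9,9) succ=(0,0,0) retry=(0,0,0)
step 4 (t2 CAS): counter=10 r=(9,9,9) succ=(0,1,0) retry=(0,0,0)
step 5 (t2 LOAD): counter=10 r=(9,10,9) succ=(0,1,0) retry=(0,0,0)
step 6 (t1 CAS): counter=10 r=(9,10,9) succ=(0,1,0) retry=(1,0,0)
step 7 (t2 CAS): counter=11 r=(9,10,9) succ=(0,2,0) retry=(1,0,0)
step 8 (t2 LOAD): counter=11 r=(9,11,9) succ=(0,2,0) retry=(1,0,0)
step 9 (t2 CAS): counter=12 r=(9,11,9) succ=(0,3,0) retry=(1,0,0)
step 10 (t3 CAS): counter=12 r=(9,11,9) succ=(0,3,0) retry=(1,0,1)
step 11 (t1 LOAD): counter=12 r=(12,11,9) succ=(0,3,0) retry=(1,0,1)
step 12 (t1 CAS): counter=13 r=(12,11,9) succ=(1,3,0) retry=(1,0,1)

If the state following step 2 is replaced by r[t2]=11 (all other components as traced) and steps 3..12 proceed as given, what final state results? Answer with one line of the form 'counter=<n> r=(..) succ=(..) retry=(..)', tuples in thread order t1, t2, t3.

counter=12 r=(11,10,9) succ=(2,1,0) retry=(0,2,1)

state after step 2 := counter=9 r=(9,11,0) succ=(0,0,0) retry=(0,0,0)
step 3 (t3 LOAD): counter=9 r=(9,11,9) succ=(0,0,0) retry=(0,0,0)
step 4 (t2 CAS): counter=9 r=(9,11,9) succ=(0,0,0) retry=(0,1,0)
step 5 (t2 LOAD): counter=9 r=(9,9,9) succ=(0,0,0) retry=(0,1,0)
step 6 (t1 CAS): counter=10 r=(9,9,9) succ=(1,0,0) retry=(0,1,0)
step 7 (t2 CAS): counter=10 r=(9,9,9) succ=(1,0,0) retry=(0,2,0)
step 8 (t2 LOAD): counter=10 r=(9,10,9) succ=(1,0,0) retry=(0,2,0)
step 9 (t2 CAS): counter=11 r=(9,10,9) succ=(1,1,0) retry=(0,2,0)
step 10 (t3 CAS): counter=11 r=(9,10,9) succ=(1,1,0) retry=(0,2,1)
step 11 (t1 LOAD): counter=11 r=(11,10,9) succ=(1,1,0) retry=(0,2,1)
step 12 (t1 CAS): counter=12 r=(11,10,9) succ=(2,1,0) retry=(0,2,1)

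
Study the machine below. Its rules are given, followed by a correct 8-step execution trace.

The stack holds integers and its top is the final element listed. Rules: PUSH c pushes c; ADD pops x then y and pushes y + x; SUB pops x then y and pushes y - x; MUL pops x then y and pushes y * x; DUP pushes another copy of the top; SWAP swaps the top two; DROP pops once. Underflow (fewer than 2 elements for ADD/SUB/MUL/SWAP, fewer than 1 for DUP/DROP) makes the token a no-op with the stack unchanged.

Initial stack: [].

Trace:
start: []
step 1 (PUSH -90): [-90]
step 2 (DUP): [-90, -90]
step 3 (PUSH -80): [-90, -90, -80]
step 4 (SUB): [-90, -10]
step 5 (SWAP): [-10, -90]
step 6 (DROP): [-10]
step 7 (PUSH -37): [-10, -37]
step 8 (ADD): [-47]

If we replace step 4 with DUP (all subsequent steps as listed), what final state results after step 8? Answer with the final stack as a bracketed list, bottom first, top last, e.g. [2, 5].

[-90, -90, -117]

(re-executing from step 4 with the substitution; state before step 4: [-90, -90, -80])
step 4 (DUP): [-90, -90, -80, -80]
step 5 (SWAP): [-90, -90, -80, -80]
step 6 (DROP): [-90, -90, -80]
step 7 (PUSH -37): [-90, -90, -80, -37]
step 8 (ADD): [-90, -90, -117]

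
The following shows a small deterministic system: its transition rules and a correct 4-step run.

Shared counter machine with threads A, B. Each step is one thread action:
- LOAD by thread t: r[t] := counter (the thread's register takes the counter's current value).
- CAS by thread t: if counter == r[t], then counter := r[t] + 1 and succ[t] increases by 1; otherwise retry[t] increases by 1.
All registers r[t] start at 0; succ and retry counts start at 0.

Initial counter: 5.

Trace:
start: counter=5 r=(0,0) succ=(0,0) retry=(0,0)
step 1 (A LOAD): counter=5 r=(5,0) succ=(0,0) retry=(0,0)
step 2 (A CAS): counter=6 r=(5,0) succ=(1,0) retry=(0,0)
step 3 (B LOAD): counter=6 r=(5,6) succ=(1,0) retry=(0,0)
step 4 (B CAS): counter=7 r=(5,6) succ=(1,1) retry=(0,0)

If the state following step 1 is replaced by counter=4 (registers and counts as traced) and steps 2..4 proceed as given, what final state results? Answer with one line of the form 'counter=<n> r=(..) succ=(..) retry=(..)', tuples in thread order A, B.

counter=5 r=(5,4) succ=(0,1) retry=(1,0)

state after step 1 := counter=4 r=(5,0) succ=(0,0) retry=(0,0)
step 2 (A CAS): counter=4 r=(5,0) succ=(0,0) retry=(1,0)
step 3 (B LOAD): counter=4 r=(5,4) succ=(0,0) retry=(1,0)
step 4 (B CAS): counter=5 r=(5,4) succ=(0,1) retry=(1,0)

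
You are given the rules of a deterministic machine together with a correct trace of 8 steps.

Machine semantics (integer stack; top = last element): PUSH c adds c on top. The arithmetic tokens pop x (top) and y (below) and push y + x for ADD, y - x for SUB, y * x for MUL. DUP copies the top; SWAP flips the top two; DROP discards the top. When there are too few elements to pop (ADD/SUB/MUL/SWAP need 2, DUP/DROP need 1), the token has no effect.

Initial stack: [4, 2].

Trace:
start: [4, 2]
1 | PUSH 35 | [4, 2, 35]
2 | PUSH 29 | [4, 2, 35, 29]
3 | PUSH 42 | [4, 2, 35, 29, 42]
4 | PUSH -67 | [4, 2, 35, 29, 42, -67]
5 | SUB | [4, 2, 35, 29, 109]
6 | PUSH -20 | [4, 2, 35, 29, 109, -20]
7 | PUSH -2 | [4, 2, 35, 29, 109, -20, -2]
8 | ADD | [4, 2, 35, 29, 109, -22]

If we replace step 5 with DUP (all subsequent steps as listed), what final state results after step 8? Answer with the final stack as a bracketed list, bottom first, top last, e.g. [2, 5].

[4, 2, 35, 29, 42, -67, -67, -22]

(re-executing from step 5 with the substitution; state before step 5: [4, 2, 35, 29, 42, -67])
5 | DUP | [4, 2, 35, 29, 42, -67, -67]
6 | PUSH -20 | [4, 2, 35, 29, 42, -67, -67, -20]
7 | PUSH -2 | [4, 2, 35, 29, 42, -67, -67, -20, -2]
8 | ADD | [4, 2, 35, 29, 42, -67, -67, -22]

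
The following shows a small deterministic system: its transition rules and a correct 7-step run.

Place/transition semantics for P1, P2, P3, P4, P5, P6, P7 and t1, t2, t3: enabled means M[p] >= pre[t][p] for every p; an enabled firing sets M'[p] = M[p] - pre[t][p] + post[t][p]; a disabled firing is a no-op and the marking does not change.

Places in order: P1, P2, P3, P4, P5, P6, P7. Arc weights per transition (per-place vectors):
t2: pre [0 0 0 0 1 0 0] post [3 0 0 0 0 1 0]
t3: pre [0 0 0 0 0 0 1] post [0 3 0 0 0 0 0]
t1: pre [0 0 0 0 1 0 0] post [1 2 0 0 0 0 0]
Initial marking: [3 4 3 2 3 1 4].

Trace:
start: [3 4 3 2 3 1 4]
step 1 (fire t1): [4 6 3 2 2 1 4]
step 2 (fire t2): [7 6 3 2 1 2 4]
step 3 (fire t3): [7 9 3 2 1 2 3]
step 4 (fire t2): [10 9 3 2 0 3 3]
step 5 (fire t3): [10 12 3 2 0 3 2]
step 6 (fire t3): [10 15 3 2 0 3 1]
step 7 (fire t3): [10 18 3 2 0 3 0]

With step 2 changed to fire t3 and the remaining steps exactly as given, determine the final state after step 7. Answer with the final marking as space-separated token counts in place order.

(re-executing from step 2 with the substitution; state before step 2: [4 6 3 2 2 1 4])
step 2 (fire t3): [4 9 3 2 2 1 3]
step 3 (fire t3): [4 12 3 2 2 1 2]
step 4 (fire t2): [7 12 3 2 1 2 2]
step 5 (fire t3): [7 15 3 2 1 2 1]
step 6 (fire t3): [7 18 3 2 1 2 0]
step 7 (fire t3): [7 18 3 2 1 2 0]

7 18 3 2 1 2 0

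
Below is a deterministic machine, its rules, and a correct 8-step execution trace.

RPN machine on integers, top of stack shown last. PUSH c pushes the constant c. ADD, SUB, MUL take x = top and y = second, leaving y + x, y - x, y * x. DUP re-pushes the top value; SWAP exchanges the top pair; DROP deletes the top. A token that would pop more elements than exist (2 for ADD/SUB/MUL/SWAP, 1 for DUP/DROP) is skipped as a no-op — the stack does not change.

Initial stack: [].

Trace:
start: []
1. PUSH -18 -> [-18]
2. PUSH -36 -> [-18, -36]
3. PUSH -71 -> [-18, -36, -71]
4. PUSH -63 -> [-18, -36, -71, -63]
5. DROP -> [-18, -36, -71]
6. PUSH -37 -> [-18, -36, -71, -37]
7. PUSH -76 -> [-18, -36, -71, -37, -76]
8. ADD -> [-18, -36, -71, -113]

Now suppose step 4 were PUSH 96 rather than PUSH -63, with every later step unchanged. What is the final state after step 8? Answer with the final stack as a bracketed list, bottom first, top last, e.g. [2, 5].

(re-executing from step 4 with the substitution; state before step 4: [-18, -36, -71])
4. PUSH 96 -> [-18, -36, -71, 96]
5. DROP -> [-18, -36, -71]
6. PUSH -37 -> [-18, -36, -71, -37]
7. PUSH -76 -> [-18, -36, -71, -37, -76]
8. ADD -> [-18, -36, -71, -113]

[-18, -36, -71, -113]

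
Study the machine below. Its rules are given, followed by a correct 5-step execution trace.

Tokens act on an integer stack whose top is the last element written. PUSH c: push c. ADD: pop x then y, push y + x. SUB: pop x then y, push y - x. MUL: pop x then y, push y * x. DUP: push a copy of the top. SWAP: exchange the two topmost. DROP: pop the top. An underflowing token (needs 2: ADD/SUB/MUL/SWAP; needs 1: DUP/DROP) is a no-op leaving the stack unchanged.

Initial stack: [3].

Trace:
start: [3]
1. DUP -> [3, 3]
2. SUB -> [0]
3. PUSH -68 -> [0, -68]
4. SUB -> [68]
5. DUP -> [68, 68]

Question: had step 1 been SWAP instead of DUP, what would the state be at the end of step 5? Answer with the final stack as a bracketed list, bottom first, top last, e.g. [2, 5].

(re-executing from step 1 with the substitution; state before step 1: [3])
1. SWAP -> [3]
2. SUB -> [3]
3. PUSH -68 -> [3, -68]
4. SUB -> [71]
5. DUP -> [71, 71]

[71, 71]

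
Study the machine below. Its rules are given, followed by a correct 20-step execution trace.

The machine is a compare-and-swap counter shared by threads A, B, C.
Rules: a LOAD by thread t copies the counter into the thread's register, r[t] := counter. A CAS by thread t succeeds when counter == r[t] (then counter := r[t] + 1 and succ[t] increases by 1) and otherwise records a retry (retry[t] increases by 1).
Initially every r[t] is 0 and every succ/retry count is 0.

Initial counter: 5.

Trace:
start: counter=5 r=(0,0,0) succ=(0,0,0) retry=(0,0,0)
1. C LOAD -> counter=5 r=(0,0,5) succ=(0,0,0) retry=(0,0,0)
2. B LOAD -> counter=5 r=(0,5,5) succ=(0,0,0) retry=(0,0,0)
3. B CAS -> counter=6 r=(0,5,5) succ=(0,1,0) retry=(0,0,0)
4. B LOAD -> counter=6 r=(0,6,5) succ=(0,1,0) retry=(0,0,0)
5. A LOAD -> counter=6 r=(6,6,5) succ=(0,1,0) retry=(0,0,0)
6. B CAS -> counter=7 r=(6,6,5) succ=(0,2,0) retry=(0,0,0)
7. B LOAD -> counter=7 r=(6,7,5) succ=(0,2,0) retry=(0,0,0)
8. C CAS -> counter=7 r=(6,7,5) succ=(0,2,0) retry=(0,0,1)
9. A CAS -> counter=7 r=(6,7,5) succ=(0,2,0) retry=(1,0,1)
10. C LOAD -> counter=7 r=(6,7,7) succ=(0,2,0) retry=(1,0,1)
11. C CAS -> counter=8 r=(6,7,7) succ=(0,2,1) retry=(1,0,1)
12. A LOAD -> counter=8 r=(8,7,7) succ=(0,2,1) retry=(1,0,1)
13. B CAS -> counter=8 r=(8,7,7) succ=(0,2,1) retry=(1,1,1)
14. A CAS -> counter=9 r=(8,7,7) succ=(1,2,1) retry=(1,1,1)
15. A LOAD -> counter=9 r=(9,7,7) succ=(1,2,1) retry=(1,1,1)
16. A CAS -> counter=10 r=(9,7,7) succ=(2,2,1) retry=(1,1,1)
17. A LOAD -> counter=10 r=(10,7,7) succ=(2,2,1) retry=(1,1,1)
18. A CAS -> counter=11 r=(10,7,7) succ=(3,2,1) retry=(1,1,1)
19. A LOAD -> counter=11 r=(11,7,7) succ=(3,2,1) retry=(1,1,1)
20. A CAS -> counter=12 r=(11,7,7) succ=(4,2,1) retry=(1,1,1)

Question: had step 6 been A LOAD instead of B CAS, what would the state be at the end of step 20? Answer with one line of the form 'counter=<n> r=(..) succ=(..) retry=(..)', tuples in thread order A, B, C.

(re-executing from step 6 with the substitution; state before step 6: counter=6 r=(6,6,5) succ=(0,1,0) retry=(0,0,0))
6. A LOAD -> counter=6 r=(6,6,5) succ=(0,1,0) retry=(0,0,0)
7. B LOAD -> counter=6 r=(6,6,5) succ=(0,1,0) retry=(0,0,0)
8. C CAS -> counter=6 r=(6,6,5) succ=(0,1,0) retry=(0,0,1)
9. A CAS -> counter=7 r=(6,6,5) succ=(1,1,0) retry=(0,0,1)
10. C LOAD -> counter=7 r=(6,6,7) succ=(1,1,0) retry=(0,0,1)
11. C CAS -> counter=8 r=(6,6,7) succ=(1,1,1) retry=(0,0,1)
12. A LOAD -> counter=8 r=(8,6,7) succ=(1,1,1) retry=(0,0,1)
13. B CAS -> counter=8 r=(8,6,7) succ=(1,1,1) retry=(0,1,1)
14. A CAS -> counter=9 r=(8,6,7) succ=(2,1,1) retry=(0,1,1)
15. A LOAD -> counter=9 r=(9,6,7) succ=(2,1,1) retry=(0,1,1)
16. A CAS -> counter=10 r=(9,6,7) succ=(3,1,1) retry=(0,1,1)
17. A LOAD -> counter=10 r=(10,6,7) succ=(3,1,1) retry=(0,1,1)
18. A CAS -> counter=11 r=(10,6,7) succ=(4,1,1) retry=(0,1,1)
19. A LOAD -> counter=11 r=(11,6,7) succ=(4,1,1) retry=(0,1,1)
20. A CAS -> counter=12 r=(11,6,7) succ=(5,1,1) retry=(0,1,1)

counter=12 r=(11,6,7) succ=(5,1,1) retry=(0,1,1)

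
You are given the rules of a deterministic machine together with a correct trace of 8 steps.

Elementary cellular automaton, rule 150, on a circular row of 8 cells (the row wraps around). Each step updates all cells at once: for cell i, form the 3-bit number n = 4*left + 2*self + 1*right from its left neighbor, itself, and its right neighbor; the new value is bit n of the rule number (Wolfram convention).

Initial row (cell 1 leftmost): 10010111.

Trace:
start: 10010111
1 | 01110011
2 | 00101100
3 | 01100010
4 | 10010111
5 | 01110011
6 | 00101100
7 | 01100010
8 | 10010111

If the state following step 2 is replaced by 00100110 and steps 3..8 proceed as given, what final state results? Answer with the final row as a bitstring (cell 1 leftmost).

state after step 2 := 00100110
3 | 01111001
4 | 00110111
5 | 11000010
6 | 00100110
7 | 01111001
8 | 00110111

00110111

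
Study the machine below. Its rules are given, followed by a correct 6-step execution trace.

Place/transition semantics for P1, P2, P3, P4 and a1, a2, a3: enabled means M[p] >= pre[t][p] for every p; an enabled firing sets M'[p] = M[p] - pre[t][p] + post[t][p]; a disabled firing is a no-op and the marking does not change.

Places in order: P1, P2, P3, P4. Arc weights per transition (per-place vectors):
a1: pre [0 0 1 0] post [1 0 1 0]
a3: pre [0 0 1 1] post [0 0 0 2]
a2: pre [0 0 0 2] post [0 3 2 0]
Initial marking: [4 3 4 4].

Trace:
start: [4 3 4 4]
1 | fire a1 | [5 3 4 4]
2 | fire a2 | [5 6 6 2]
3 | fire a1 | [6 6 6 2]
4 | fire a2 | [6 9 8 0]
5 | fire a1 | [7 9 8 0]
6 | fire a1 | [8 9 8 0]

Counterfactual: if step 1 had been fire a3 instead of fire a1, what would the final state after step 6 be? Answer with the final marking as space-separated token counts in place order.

(re-executing from step 1 with the substitution; state before step 1: [4 3 4 4])
1 | fire a3 | [4 3 3 5]
2 | fire a2 | [4 6 5 3]
3 | fire a1 | [5 6 5 3]
4 | fire a2 | [5 9 7 1]
5 | fire a1 | [6 9 7 1]
6 | fire a1 | [7 9 7 1]

7 9 7 1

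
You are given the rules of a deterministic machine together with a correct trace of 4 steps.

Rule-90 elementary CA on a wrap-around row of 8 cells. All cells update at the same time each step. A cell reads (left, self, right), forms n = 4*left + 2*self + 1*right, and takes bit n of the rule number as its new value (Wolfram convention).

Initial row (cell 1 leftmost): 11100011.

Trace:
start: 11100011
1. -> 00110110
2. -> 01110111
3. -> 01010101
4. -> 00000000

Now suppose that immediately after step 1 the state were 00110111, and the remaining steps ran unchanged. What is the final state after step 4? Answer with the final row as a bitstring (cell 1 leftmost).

10101010

state after step 1 := 00110111
2. -> 11110101
3. -> 00010001
4. -> 10101010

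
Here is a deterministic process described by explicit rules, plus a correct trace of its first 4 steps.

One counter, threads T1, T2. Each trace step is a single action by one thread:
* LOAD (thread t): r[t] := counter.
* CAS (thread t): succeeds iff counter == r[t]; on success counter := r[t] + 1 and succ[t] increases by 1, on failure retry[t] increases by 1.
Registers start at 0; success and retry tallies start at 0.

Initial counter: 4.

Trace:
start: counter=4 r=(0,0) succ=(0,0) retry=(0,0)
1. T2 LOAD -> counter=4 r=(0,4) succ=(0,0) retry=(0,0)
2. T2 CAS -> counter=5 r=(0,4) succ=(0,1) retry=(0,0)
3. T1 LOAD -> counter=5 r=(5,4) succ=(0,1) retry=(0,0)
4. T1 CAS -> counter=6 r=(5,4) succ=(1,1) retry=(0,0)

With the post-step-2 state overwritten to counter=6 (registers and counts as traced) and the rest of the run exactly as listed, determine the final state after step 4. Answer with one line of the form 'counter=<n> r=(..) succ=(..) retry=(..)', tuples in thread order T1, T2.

state after step 2 := counter=6 r=(0,4) succ=(0,1) retry=(0,0)
3. T1 LOAD -> counter=6 r=(6,4) succ=(0,1) retry=(0,0)
4. T1 CAS -> counter=7 r=(6,4) succ=(1,1) retry=(0,0)

counter=7 r=(6,4) succ=(1,1) retry=(0,0)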